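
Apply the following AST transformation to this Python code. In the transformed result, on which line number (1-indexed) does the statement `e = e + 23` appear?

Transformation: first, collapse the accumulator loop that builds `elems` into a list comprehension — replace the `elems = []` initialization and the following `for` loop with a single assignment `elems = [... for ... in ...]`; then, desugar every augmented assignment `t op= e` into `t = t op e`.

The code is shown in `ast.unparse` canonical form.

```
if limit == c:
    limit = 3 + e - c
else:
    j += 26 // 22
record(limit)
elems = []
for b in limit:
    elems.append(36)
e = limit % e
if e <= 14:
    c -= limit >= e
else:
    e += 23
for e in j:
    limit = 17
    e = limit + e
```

11

Transformed code:
if limit == c:
    limit = 3 + e - c
else:
    j = j + 26 // 22
record(limit)
elems = [36 for b in limit]
e = limit % e
if e <= 14:
    c = c - (limit >= e)
else:
    e = e + 23
for e in j:
    limit = 17
    e = limit + e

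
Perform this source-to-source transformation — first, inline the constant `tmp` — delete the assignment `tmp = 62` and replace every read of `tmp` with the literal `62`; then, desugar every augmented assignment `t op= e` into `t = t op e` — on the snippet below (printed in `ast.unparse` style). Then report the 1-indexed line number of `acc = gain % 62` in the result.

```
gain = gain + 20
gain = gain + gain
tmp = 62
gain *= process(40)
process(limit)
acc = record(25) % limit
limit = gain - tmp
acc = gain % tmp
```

7

Transformed code:
gain = gain + 20
gain = gain + gain
gain = gain * process(40)
process(limit)
acc = record(25) % limit
limit = gain - 62
acc = gain % 62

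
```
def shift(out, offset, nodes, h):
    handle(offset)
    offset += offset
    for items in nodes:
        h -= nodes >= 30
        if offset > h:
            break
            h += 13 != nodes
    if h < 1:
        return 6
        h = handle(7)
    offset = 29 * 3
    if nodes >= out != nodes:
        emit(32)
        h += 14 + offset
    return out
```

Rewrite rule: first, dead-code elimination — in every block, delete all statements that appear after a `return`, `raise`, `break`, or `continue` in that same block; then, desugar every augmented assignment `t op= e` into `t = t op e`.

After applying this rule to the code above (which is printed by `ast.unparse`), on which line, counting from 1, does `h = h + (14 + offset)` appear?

Transformed code:
def shift(out, offset, nodes, h):
    handle(offset)
    offset = offset + offset
    for items in nodes:
        h = h - (nodes >= 30)
        if offset > h:
            break
    if h < 1:
        return 6
    offset = 29 * 3
    if nodes >= out != nodes:
        emit(32)
        h = h + (14 + offset)
    return out

13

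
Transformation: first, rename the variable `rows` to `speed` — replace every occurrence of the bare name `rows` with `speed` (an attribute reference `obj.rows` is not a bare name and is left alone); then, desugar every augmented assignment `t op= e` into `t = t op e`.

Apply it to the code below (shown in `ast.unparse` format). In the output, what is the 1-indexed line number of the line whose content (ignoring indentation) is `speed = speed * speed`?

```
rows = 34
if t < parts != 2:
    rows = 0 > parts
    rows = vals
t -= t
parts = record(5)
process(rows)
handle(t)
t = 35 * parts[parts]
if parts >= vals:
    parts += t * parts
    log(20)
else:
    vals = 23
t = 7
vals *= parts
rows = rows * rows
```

Transformed code:
speed = 34
if t < parts != 2:
    speed = 0 > parts
    speed = vals
t = t - t
parts = record(5)
process(speed)
handle(t)
t = 35 * parts[parts]
if parts >= vals:
    parts = parts + t * parts
    log(20)
else:
    vals = 23
t = 7
vals = vals * parts
speed = speed * speed

17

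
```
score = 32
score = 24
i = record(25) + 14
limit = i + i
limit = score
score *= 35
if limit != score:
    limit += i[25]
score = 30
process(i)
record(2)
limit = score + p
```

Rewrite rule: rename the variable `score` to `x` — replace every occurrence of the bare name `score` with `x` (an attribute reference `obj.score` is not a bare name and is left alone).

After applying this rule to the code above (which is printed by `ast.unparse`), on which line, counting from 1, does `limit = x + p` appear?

Transformed code:
x = 32
x = 24
i = record(25) + 14
limit = i + i
limit = x
x *= 35
if limit != x:
    limit += i[25]
x = 30
process(i)
record(2)
limit = x + p

12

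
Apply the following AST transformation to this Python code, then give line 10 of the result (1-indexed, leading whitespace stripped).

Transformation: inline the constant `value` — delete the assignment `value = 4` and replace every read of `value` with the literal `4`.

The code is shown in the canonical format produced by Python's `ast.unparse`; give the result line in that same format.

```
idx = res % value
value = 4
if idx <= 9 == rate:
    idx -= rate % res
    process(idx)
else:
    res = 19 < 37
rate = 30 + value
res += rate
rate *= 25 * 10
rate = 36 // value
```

Transformed code:
idx = res % 4
if idx <= 9 == rate:
    idx -= rate % res
    process(idx)
else:
    res = 19 < 37
rate = 30 + 4
res += rate
rate *= 25 * 10
rate = 36 // 4

rate = 36 // 4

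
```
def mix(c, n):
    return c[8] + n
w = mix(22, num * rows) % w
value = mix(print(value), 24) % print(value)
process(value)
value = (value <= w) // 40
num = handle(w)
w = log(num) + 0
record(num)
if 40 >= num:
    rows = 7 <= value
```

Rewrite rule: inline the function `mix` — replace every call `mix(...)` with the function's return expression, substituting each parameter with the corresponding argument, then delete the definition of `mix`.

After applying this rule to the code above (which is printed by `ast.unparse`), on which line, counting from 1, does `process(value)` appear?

3

Transformed code:
w = (22[8] + num * rows) % w
value = (print(value)[8] + 24) % print(value)
process(value)
value = (value <= w) // 40
num = handle(w)
w = log(num) + 0
record(num)
if 40 >= num:
    rows = 7 <= value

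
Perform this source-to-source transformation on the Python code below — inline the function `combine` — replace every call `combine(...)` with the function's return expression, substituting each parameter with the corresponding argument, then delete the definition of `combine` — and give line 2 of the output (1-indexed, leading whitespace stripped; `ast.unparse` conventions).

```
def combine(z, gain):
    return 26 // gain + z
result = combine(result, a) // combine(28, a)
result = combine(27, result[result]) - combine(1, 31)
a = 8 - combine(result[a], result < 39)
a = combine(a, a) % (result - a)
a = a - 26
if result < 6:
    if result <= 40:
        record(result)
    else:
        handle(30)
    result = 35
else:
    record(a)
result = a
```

result = 26 // result[result] + 27 - (26 // 31 + 1)

Transformed code:
result = (26 // a + result) // (26 // a + 28)
result = 26 // result[result] + 27 - (26 // 31 + 1)
a = 8 - (26 // (result < 39) + result[a])
a = (26 // a + a) % (result - a)
a = a - 26
if result < 6:
    if result <= 40:
        record(result)
    else:
        handle(30)
    result = 35
else:
    record(a)
result = a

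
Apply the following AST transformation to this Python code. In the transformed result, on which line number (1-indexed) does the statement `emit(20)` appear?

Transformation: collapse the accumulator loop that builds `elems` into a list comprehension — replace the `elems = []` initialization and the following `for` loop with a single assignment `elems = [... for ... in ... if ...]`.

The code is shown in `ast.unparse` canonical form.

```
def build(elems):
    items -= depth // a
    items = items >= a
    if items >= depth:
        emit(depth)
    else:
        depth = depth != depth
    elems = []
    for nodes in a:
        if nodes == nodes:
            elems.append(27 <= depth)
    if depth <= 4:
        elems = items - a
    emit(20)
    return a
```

11

Transformed code:
def build(elems):
    items -= depth // a
    items = items >= a
    if items >= depth:
        emit(depth)
    else:
        depth = depth != depth
    elems = [27 <= depth for nodes in a if nodes == nodes]
    if depth <= 4:
        elems = items - a
    emit(20)
    return a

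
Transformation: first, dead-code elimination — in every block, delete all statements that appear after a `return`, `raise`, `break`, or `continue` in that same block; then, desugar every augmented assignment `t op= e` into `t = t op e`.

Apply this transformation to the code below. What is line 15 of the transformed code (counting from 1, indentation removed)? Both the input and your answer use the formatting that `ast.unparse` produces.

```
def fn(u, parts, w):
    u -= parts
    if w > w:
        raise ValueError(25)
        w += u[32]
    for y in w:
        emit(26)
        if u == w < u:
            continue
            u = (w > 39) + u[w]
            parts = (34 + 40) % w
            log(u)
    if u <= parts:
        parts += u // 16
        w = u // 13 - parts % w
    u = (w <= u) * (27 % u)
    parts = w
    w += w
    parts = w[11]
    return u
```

parts = w[11]

Transformed code:
def fn(u, parts, w):
    u = u - parts
    if w > w:
        raise ValueError(25)
    for y in w:
        emit(26)
        if u == w < u:
            continue
    if u <= parts:
        parts = parts + u // 16
        w = u // 13 - parts % w
    u = (w <= u) * (27 % u)
    parts = w
    w = w + w
    parts = w[11]
    return u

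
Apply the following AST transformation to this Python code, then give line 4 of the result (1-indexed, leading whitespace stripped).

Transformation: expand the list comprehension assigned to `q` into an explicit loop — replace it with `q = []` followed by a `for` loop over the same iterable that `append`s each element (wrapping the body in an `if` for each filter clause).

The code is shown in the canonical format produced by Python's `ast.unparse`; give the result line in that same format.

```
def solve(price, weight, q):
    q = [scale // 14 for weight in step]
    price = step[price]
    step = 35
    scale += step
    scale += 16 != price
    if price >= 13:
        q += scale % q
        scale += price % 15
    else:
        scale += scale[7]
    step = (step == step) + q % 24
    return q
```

Transformed code:
def solve(price, weight, q):
    q = []
    for weight in step:
        q.append(scale // 14)
    price = step[price]
    step = 35
    scale += step
    scale += 16 != price
    if price >= 13:
        q += scale % q
        scale += price % 15
    else:
        scale += scale[7]
    step = (step == step) + q % 24
    return q

q.append(scale // 14)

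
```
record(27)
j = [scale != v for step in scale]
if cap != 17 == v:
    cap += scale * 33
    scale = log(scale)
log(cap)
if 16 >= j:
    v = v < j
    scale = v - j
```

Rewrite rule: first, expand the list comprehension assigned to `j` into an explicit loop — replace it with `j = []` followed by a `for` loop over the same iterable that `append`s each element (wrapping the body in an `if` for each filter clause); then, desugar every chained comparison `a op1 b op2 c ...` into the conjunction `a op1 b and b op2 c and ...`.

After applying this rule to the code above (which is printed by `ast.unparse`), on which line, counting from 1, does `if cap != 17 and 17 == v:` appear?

Transformed code:
record(27)
j = []
for step in scale:
    j.append(scale != v)
if cap != 17 and 17 == v:
    cap += scale * 33
    scale = log(scale)
log(cap)
if 16 >= j:
    v = v < j
    scale = v - j

5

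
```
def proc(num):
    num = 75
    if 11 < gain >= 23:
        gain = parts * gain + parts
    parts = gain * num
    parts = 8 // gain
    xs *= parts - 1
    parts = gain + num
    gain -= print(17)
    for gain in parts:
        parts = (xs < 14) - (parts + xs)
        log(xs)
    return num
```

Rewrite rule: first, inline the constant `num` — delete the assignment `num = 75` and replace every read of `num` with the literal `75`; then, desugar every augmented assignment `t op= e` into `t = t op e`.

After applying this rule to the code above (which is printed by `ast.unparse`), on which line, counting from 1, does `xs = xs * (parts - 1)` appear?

Transformed code:
def proc(num):
    if 11 < gain >= 23:
        gain = parts * gain + parts
    parts = gain * 75
    parts = 8 // gain
    xs = xs * (parts - 1)
    parts = gain + 75
    gain = gain - print(17)
    for gain in parts:
        parts = (xs < 14) - (parts + xs)
        log(xs)
    return 75

6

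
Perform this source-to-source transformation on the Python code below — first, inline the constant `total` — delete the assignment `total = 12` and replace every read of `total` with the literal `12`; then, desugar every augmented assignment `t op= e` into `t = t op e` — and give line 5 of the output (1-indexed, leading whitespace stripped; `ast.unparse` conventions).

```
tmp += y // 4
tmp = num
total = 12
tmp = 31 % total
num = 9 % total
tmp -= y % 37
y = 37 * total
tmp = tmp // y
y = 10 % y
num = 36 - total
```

Transformed code:
tmp = tmp + y // 4
tmp = num
tmp = 31 % 12
num = 9 % 12
tmp = tmp - y % 37
y = 37 * 12
tmp = tmp // y
y = 10 % y
num = 36 - 12

tmp = tmp - y % 37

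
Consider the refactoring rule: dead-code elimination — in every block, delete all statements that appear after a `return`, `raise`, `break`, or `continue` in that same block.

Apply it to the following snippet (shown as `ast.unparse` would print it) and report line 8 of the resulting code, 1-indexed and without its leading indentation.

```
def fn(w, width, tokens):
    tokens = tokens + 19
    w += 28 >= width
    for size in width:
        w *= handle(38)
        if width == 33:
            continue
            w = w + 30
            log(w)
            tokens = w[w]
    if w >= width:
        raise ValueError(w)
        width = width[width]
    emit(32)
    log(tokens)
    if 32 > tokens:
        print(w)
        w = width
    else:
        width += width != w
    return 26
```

if w >= width:

Transformed code:
def fn(w, width, tokens):
    tokens = tokens + 19
    w += 28 >= width
    for size in width:
        w *= handle(38)
        if width == 33:
            continue
    if w >= width:
        raise ValueError(w)
    emit(32)
    log(tokens)
    if 32 > tokens:
        print(w)
        w = width
    else:
        width += width != w
    return 26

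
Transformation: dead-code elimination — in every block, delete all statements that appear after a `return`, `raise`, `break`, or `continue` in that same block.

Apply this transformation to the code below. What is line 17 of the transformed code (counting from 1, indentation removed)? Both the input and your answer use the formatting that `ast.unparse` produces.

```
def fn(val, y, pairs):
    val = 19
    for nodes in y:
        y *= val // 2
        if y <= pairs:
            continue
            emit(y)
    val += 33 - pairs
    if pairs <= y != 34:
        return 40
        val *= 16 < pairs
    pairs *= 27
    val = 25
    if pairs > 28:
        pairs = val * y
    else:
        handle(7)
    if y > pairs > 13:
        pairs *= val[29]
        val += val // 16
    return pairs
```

Transformed code:
def fn(val, y, pairs):
    val = 19
    for nodes in y:
        y *= val // 2
        if y <= pairs:
            continue
    val += 33 - pairs
    if pairs <= y != 34:
        return 40
    pairs *= 27
    val = 25
    if pairs > 28:
        pairs = val * y
    else:
        handle(7)
    if y > pairs > 13:
        pairs *= val[29]
        val += val // 16
    return pairs

pairs *= val[29]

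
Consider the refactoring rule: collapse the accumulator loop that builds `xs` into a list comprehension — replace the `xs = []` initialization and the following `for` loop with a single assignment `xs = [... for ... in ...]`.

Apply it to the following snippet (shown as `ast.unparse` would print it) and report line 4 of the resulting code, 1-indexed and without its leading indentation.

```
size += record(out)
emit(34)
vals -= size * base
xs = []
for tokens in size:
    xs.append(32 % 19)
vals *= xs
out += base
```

Transformed code:
size += record(out)
emit(34)
vals -= size * base
xs = [32 % 19 for tokens in size]
vals *= xs
out += base

xs = [32 % 19 for tokens in size]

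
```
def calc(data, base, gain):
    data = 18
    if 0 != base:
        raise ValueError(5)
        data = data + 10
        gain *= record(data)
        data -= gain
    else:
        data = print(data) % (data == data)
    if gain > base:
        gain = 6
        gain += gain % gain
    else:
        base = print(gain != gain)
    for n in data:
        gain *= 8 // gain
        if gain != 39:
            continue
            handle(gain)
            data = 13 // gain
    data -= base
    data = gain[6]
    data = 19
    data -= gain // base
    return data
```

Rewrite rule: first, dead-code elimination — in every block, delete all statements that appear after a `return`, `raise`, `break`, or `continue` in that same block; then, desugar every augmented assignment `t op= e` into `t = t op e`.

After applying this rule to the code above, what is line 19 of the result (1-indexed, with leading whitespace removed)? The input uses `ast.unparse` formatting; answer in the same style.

data = data - gain // base

Transformed code:
def calc(data, base, gain):
    data = 18
    if 0 != base:
        raise ValueError(5)
    else:
        data = print(data) % (data == data)
    if gain > base:
        gain = 6
        gain = gain + gain % gain
    else:
        base = print(gain != gain)
    for n in data:
        gain = gain * (8 // gain)
        if gain != 39:
            continue
    data = data - base
    data = gain[6]
    data = 19
    data = data - gain // base
    return data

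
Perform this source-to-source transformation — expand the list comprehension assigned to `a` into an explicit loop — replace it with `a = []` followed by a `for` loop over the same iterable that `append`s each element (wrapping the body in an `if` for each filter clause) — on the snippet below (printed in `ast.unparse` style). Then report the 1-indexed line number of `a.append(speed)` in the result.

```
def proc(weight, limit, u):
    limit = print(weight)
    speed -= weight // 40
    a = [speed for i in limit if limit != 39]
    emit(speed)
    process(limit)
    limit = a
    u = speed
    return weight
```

7

Transformed code:
def proc(weight, limit, u):
    limit = print(weight)
    speed -= weight // 40
    a = []
    for i in limit:
        if limit != 39:
            a.append(speed)
    emit(speed)
    process(limit)
    limit = a
    u = speed
    return weight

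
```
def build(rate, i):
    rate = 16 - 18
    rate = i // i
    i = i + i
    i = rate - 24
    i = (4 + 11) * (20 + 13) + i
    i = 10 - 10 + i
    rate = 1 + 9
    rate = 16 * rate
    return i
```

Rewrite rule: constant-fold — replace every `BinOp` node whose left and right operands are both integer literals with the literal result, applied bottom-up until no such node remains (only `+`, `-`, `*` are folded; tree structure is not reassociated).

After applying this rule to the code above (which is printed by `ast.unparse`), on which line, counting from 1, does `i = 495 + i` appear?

Transformed code:
def build(rate, i):
    rate = -2
    rate = i // i
    i = i + i
    i = rate - 24
    i = 495 + i
    i = 0 + i
    rate = 10
    rate = 16 * rate
    return i

6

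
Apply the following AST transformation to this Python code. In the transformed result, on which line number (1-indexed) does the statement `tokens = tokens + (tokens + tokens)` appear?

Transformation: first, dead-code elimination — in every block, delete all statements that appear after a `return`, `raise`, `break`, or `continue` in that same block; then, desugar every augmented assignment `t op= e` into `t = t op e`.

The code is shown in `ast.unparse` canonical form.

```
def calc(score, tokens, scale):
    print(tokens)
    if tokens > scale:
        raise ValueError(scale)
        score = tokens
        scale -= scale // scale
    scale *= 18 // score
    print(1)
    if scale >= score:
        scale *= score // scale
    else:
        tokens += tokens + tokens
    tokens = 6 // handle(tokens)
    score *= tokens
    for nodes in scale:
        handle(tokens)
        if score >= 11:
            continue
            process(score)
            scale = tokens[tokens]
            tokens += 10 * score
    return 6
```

10

Transformed code:
def calc(score, tokens, scale):
    print(tokens)
    if tokens > scale:
        raise ValueError(scale)
    scale = scale * (18 // score)
    print(1)
    if scale >= score:
        scale = scale * (score // scale)
    else:
        tokens = tokens + (tokens + tokens)
    tokens = 6 // handle(tokens)
    score = score * tokens
    for nodes in scale:
        handle(tokens)
        if score >= 11:
            continue
    return 6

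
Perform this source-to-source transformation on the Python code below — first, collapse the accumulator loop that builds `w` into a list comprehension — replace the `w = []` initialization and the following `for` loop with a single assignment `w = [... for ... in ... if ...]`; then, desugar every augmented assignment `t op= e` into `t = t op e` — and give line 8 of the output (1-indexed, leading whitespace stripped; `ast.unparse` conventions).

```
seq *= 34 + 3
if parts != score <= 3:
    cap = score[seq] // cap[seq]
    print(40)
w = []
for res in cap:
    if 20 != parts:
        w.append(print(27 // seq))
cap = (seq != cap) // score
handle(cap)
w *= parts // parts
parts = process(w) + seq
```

Transformed code:
seq = seq * (34 + 3)
if parts != score <= 3:
    cap = score[seq] // cap[seq]
    print(40)
w = [print(27 // seq) for res in cap if 20 != parts]
cap = (seq != cap) // score
handle(cap)
w = w * (parts // parts)
parts = process(w) + seq

w = w * (parts // parts)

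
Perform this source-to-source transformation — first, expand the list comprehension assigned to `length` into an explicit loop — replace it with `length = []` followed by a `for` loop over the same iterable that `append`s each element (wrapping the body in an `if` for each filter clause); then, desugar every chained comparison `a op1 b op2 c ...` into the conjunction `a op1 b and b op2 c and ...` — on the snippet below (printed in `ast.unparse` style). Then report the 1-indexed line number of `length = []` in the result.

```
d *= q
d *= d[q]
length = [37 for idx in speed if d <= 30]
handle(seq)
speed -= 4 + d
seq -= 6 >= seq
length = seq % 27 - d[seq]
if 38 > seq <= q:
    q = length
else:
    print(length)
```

Transformed code:
d *= q
d *= d[q]
length = []
for idx in speed:
    if d <= 30:
        length.append(37)
handle(seq)
speed -= 4 + d
seq -= 6 >= seq
length = seq % 27 - d[seq]
if 38 > seq and seq <= q:
    q = length
else:
    print(length)

3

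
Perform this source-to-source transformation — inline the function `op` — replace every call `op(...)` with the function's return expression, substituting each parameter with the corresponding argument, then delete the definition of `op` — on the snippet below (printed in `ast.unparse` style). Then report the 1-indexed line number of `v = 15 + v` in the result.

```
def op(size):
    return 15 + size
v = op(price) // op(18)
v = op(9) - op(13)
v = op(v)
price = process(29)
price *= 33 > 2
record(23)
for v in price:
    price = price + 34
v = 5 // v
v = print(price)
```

Transformed code:
v = (15 + price) // (15 + 18)
v = 15 + 9 - (15 + 13)
v = 15 + v
price = process(29)
price *= 33 > 2
record(23)
for v in price:
    price = price + 34
v = 5 // v
v = print(price)

3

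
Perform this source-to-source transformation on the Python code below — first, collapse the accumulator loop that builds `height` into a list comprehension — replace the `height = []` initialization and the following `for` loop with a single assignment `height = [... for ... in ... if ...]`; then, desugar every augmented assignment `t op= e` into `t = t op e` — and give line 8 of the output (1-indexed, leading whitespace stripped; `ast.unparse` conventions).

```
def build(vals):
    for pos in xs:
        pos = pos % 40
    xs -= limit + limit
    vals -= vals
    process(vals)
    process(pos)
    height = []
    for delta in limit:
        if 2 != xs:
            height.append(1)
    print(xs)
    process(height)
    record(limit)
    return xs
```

height = [1 for delta in limit if 2 != xs]

Transformed code:
def build(vals):
    for pos in xs:
        pos = pos % 40
    xs = xs - (limit + limit)
    vals = vals - vals
    process(vals)
    process(pos)
    height = [1 for delta in limit if 2 != xs]
    print(xs)
    process(height)
    record(limit)
    return xs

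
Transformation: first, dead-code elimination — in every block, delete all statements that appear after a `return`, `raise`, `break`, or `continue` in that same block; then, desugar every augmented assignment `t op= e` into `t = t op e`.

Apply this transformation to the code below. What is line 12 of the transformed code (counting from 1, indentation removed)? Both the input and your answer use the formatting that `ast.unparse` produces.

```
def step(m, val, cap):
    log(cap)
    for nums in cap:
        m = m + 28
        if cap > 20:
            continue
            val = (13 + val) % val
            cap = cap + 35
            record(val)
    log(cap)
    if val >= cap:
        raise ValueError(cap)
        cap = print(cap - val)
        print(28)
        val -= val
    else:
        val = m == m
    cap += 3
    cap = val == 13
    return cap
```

Transformed code:
def step(m, val, cap):
    log(cap)
    for nums in cap:
        m = m + 28
        if cap > 20:
            continue
    log(cap)
    if val >= cap:
        raise ValueError(cap)
    else:
        val = m == m
    cap = cap + 3
    cap = val == 13
    return cap

cap = cap + 3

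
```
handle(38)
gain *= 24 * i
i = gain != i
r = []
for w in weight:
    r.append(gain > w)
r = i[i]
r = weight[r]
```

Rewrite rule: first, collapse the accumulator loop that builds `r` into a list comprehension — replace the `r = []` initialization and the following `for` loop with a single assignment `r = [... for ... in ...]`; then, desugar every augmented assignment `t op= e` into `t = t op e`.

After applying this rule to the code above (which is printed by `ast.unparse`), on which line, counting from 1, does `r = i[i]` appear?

Transformed code:
handle(38)
gain = gain * (24 * i)
i = gain != i
r = [gain > w for w in weight]
r = i[i]
r = weight[r]

5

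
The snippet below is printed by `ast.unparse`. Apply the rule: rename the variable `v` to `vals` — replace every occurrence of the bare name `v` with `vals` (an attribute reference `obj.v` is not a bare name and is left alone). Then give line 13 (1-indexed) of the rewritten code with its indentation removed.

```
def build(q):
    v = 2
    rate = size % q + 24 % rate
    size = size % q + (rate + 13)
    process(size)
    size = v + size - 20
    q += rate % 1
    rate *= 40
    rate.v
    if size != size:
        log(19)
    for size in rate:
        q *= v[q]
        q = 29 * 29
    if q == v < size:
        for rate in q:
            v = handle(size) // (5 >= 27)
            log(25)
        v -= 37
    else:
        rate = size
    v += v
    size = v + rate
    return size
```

Transformed code:
def build(q):
    vals = 2
    rate = size % q + 24 % rate
    size = size % q + (rate + 13)
    process(size)
    size = vals + size - 20
    q += rate % 1
    rate *= 40
    rate.v
    if size != size:
        log(19)
    for size in rate:
        q *= vals[q]
        q = 29 * 29
    if q == vals < size:
        for rate in q:
            vals = handle(size) // (5 >= 27)
            log(25)
        vals -= 37
    else:
        rate = size
    vals += vals
    size = vals + rate
    return size

q *= vals[q]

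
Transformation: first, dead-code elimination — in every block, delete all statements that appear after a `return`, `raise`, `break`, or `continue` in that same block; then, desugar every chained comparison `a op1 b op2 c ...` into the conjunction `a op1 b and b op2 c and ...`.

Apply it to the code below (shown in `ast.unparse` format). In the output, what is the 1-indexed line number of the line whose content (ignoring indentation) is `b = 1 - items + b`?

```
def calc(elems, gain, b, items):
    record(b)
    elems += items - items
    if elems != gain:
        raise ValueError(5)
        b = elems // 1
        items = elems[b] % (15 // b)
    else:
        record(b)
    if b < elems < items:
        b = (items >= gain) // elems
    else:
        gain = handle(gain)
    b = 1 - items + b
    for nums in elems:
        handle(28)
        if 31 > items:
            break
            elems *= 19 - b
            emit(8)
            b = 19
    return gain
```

12

Transformed code:
def calc(elems, gain, b, items):
    record(b)
    elems += items - items
    if elems != gain:
        raise ValueError(5)
    else:
        record(b)
    if b < elems and elems < items:
        b = (items >= gain) // elems
    else:
        gain = handle(gain)
    b = 1 - items + b
    for nums in elems:
        handle(28)
        if 31 > items:
            break
    return gain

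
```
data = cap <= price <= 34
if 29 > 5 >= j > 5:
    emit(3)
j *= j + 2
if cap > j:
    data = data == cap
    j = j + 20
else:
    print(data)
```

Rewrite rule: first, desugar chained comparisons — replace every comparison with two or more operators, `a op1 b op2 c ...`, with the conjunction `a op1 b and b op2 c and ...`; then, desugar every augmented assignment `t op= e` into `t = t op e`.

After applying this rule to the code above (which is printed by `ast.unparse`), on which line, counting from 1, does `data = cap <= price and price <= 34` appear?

1

Transformed code:
data = cap <= price and price <= 34
if 29 > 5 and 5 >= j and (j > 5):
    emit(3)
j = j * (j + 2)
if cap > j:
    data = data == cap
    j = j + 20
else:
    print(data)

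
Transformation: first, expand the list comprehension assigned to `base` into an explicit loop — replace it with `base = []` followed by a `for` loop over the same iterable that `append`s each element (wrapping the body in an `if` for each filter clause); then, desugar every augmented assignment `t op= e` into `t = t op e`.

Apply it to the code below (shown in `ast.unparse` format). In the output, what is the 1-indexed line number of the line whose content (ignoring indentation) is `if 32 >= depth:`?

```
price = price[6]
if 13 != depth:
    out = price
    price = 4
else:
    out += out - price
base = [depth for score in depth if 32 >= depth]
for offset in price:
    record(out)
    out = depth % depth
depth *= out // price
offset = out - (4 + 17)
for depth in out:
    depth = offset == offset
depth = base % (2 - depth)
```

Transformed code:
price = price[6]
if 13 != depth:
    out = price
    price = 4
else:
    out = out + (out - price)
base = []
for score in depth:
    if 32 >= depth:
        base.append(depth)
for offset in price:
    record(out)
    out = depth % depth
depth = depth * (out // price)
offset = out - (4 + 17)
for depth in out:
    depth = offset == offset
depth = base % (2 - depth)

9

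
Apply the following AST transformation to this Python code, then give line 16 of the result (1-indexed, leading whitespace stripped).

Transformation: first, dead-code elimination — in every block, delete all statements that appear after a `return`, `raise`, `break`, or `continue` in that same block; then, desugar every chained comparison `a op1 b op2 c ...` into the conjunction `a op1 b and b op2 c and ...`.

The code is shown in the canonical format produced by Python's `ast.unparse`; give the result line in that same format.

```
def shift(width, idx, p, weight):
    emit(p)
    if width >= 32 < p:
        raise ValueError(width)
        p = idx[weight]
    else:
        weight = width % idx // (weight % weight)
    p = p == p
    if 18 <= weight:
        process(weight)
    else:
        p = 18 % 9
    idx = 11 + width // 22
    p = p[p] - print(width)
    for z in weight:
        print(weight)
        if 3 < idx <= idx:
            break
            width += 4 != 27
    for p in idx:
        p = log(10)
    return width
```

if 3 < idx and idx <= idx:

Transformed code:
def shift(width, idx, p, weight):
    emit(p)
    if width >= 32 and 32 < p:
        raise ValueError(width)
    else:
        weight = width % idx // (weight % weight)
    p = p == p
    if 18 <= weight:
        process(weight)
    else:
        p = 18 % 9
    idx = 11 + width // 22
    p = p[p] - print(width)
    for z in weight:
        print(weight)
        if 3 < idx and idx <= idx:
            break
    for p in idx:
        p = log(10)
    return width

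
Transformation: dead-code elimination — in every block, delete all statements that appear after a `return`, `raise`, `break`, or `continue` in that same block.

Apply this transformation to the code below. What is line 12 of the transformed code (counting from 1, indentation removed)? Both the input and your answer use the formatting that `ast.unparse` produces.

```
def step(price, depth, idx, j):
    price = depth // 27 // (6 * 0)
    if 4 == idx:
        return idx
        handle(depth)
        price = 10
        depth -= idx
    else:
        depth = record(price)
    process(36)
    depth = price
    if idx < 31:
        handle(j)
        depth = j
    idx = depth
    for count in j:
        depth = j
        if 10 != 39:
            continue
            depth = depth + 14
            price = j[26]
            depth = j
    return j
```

Transformed code:
def step(price, depth, idx, j):
    price = depth // 27 // (6 * 0)
    if 4 == idx:
        return idx
    else:
        depth = record(price)
    process(36)
    depth = price
    if idx < 31:
        handle(j)
        depth = j
    idx = depth
    for count in j:
        depth = j
        if 10 != 39:
            continue
    return j

idx = depth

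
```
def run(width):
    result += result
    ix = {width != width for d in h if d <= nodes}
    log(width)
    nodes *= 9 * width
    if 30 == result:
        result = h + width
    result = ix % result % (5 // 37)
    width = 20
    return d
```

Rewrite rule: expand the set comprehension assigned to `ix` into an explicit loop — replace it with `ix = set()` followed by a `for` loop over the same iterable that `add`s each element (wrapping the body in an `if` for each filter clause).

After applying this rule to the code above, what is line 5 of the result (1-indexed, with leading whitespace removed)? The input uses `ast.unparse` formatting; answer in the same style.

if d <= nodes:

Transformed code:
def run(width):
    result += result
    ix = set()
    for d in h:
        if d <= nodes:
            ix.add(width != width)
    log(width)
    nodes *= 9 * width
    if 30 == result:
        result = h + width
    result = ix % result % (5 // 37)
    width = 20
    return d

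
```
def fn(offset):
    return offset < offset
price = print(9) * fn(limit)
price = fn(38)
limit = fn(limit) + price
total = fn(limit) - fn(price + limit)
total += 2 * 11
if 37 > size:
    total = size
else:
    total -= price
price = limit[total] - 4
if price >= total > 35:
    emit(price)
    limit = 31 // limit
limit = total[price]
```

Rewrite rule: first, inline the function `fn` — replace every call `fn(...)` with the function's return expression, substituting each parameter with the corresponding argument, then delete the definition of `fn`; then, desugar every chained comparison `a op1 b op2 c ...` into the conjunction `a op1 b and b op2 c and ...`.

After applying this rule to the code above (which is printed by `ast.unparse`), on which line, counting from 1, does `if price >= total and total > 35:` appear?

Transformed code:
price = print(9) * (limit < limit)
price = 38 < 38
limit = (limit < limit) + price
total = (limit < limit) - (price + limit < price + limit)
total += 2 * 11
if 37 > size:
    total = size
else:
    total -= price
price = limit[total] - 4
if price >= total and total > 35:
    emit(price)
    limit = 31 // limit
limit = total[price]

11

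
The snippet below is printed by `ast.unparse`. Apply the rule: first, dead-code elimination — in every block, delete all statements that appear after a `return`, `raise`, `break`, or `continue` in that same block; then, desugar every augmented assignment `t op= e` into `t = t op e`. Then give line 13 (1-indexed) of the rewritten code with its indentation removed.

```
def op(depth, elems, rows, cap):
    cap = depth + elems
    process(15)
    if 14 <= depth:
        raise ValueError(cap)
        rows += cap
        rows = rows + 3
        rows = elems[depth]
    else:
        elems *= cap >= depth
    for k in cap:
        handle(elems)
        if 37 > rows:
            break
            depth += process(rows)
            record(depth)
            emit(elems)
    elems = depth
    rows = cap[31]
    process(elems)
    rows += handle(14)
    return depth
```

Transformed code:
def op(depth, elems, rows, cap):
    cap = depth + elems
    process(15)
    if 14 <= depth:
        raise ValueError(cap)
    else:
        elems = elems * (cap >= depth)
    for k in cap:
        handle(elems)
        if 37 > rows:
            break
    elems = depth
    rows = cap[31]
    process(elems)
    rows = rows + handle(14)
    return depth

rows = cap[31]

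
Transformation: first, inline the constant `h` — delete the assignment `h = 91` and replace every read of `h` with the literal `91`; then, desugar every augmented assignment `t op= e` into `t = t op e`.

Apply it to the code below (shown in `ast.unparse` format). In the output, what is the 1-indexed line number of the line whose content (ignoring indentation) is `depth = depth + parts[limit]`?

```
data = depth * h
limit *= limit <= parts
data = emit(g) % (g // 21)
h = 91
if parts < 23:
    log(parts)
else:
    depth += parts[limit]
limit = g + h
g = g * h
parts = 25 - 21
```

Transformed code:
data = depth * 91
limit = limit * (limit <= parts)
data = emit(g) % (g // 21)
if parts < 23:
    log(parts)
else:
    depth = depth + parts[limit]
limit = g + 91
g = g * 91
parts = 25 - 21

7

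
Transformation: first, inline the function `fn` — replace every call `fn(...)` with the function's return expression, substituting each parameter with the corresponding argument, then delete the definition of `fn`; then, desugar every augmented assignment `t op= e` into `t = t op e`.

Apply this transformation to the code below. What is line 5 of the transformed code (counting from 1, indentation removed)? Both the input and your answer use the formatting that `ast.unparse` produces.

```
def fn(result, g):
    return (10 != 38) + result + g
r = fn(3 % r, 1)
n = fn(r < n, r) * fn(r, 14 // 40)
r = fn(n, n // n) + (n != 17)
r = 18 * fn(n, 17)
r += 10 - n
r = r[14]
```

r = r + (10 - n)

Transformed code:
r = (10 != 38) + 3 % r + 1
n = ((10 != 38) + (r < n) + r) * ((10 != 38) + r + 14 // 40)
r = (10 != 38) + n + n // n + (n != 17)
r = 18 * ((10 != 38) + n + 17)
r = r + (10 - n)
r = r[14]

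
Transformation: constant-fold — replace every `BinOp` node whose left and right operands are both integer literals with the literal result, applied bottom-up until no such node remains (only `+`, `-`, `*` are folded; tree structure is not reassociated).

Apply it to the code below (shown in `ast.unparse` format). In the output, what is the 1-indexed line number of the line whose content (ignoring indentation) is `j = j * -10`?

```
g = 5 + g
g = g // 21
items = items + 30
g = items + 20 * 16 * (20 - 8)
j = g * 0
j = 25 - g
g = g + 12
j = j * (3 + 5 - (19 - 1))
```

Transformed code:
g = 5 + g
g = g // 21
items = items + 30
g = items + 3840
j = g * 0
j = 25 - g
g = g + 12
j = j * -10

8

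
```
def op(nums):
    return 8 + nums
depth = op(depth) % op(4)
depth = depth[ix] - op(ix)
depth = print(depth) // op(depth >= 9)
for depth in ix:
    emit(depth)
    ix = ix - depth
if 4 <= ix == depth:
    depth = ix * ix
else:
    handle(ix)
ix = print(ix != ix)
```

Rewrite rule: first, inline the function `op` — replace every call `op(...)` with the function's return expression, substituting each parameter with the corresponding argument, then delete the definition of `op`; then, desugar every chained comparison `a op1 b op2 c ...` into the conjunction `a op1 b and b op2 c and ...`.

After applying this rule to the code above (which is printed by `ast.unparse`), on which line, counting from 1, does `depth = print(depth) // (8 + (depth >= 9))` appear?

3

Transformed code:
depth = (8 + depth) % (8 + 4)
depth = depth[ix] - (8 + ix)
depth = print(depth) // (8 + (depth >= 9))
for depth in ix:
    emit(depth)
    ix = ix - depth
if 4 <= ix and ix == depth:
    depth = ix * ix
else:
    handle(ix)
ix = print(ix != ix)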